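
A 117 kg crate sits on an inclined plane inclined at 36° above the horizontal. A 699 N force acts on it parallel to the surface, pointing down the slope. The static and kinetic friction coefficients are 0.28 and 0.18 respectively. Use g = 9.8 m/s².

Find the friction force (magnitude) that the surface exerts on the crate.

The normal reaction is N = m g cos θ = 927.6 N.
For equilibrium along the incline the friction force must supply f = m g sin θ + P = 674 + 699 = 1373 N (positive meaning up-slope).
The static-friction ceiling is μ_s N = 0.28 × 927.6 = 259.7 N.
Since |1373| > 259.7 N, static friction cannot hold it; the crate slides down the incline and kinetic friction applies: f = μ_k N = 0.18 × 927.6 = 167 N.

f ≈ 167 N (up the incline)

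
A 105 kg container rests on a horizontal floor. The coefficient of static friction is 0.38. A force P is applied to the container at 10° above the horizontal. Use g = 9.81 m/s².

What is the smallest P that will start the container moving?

N = m g − P sin α (the pull lifts the container).
At impending slip, P cos α = μ_s N = μ_s (m g − P sin α).
Solving: P (cos α + μ_s sin α) = μ_s m g → P = 0.38×1030/(cos 10° + 0.38 sin 10°) = 391/1.051 = 372 N.

P ≈ 372 N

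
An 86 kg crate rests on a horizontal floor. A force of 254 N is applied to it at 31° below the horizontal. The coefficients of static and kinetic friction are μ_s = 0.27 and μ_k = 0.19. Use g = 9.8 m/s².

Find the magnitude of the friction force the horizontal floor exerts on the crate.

N = m g + P sin α = 842.8 + 254×sin 31° = 973.6 N.
Horizontally, friction must balance P cos α = 217.7 N.
μ_s N = 0.27 × 973.6 = 262.9 N.
217.7 ≤ 262.9 N → static; friction equals the required 218 N.

f ≈ 218 N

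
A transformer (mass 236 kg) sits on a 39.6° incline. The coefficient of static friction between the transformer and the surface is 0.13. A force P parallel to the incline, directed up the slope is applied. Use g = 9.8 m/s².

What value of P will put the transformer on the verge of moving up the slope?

At impending motion up the slope, friction acts down-slope at its limit: f = μ_s N.
P is parallel to the surface, so N = m g cos θ = 1780 N.
Along the incline: P = m g sin θ + μ_s N = 1470 + 0.13×1780 = 1710 N.

P ≈ 1710 N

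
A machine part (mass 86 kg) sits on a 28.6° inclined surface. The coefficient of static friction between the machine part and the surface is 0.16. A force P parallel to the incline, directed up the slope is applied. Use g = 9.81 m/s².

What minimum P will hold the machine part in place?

The machine part tends to slide down (tan θ > μ_s), so at the point of impending slip friction acts up-slope at its limit: f = μ_s N.
P is parallel to the surface, so N = m g cos θ = 741 N.
Along the incline: P + μ_s N = m g sin θ, so P = 404 − 0.16×741 = 285 N.

P_min ≈ 285 N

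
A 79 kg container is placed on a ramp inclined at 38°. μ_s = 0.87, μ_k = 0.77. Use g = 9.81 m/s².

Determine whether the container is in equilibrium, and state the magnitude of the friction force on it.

N = m g cos θ = 611 N.
Down-slope weight component: m g sin θ = 477 N.
μ_s N = 531 N.
477 ≤ 531 N, so it stays put; friction = 477 N.

f ≈ 477 N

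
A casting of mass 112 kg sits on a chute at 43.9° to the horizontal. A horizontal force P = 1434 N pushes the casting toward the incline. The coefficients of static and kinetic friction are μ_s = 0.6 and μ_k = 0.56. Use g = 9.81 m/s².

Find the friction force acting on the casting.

f ≈ 271 N (down the incline)

Resolve perpendicular to the incline: N = m g cos θ + P sin θ = 112×9.81×cos 43.9° + 1434×sin 43.9° = 1786 N.
Along the incline, the net driving force (taking up-slope positive) is P cos θ − m g sin θ = 1033 − 761.9 = 271.4 N, so equilibrium requires friction f = -271.4 N (down-slope).
Maximum static friction: μ_s N = 0.6 × 1786 = 1072 N.
Since 271.4 N is within the 1072 N limit, the casting stays put and friction is exactly 271 N.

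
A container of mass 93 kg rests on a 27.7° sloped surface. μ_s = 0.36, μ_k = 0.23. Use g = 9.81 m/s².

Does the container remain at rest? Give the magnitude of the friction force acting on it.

N = m g cos θ = 808 N.
Down-slope weight component: m g sin θ = 424 N.
μ_s N = 291 N.
424 > 291 N, so it slides; kinetic friction f = μ_k N = 0.23×808 = 186 N.

f ≈ 186 N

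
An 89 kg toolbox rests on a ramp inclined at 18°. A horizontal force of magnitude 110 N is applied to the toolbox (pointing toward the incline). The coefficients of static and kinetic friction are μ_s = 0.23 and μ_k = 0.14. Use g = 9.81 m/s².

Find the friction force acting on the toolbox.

Normal direction: N = m g cos θ + P sin θ = 864.3 N.
Parallel to the incline: P cos θ − m g sin θ = 104.6 − 269.8 = -165.2 N; the friction needed to balance this is 165.2 N acting up the slope.
The limit of static friction is μ_s N = 198.8 N.
Since 165.2 N is within the 198.8 N limit, the toolbox stays put and friction is exactly 165 N.

f ≈ 165 N (up the incline)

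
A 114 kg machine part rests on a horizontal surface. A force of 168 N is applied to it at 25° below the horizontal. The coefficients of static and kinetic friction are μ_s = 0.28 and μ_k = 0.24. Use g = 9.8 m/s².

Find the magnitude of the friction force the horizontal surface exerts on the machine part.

f ≈ 152 N

Vertical equilibrium gives N = m g + P sin α = 1188 N.
The horizontal driving force is P cos α = 152.3 N, so equilibrium needs friction f = 152.3 N.
The static-friction limit is μ_s N = 332.7 N.
Since 152.3 N does not exceed the limit, the machine part stays at rest and f = 152 N.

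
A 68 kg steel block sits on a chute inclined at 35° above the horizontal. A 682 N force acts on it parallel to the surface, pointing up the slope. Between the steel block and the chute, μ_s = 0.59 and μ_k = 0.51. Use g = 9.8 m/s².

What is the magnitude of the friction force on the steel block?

f ≈ 300 N (down the incline)

Perpendicular to the surface, N = m g cos θ = 68·9.8·cos 35° = 545.9 N.
Parallel to the incline, ΣF = 0 gives f = m g sin θ − P = 382.2 − 682 = -299.8 N (up-slope positive).
Static friction can supply at most μ_s N = 322.1 N.
Since |-299.8| ≤ 322.1 N, static friction is sufficient; f equals the required value, not μ_s N.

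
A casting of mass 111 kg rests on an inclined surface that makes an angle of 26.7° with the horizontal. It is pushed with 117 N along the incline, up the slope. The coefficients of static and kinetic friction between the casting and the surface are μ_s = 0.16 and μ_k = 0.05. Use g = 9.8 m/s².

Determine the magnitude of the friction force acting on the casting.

f ≈ 48.6 N (up the incline)

The normal reaction is N = m g cos θ = 971.8 N.
The friction needed for equilibrium is m g sin θ − P = 488.8 − 117 = 371.8 N, measured positive up-slope.
Maximum static friction available: μ_s N = 0.16 × 971.8 = 155.5 N.
Since |371.8| > 155.5 N, static friction cannot hold it; the casting slides down the incline and kinetic friction applies: f = μ_k N = 0.05 × 971.8 = 48.6 N.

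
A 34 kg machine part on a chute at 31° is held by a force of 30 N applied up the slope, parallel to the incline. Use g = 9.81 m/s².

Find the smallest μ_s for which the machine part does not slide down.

N = m g cos θ = 285.9 N.
Friction must make up the shortfall along the incline: f = m g sin θ − P = 171.8 − 30 = 141.8 N.
At the threshold f = μ_s N, so μ_s,min = 141.8/285.9 = 0.496.

μ_s,min ≈ 0.496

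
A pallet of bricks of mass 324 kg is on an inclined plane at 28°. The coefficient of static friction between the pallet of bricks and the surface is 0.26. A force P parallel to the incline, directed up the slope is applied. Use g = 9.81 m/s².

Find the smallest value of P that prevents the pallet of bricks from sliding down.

P_min ≈ 763 N

The pallet of bricks tends to slide down (tan θ > μ_s), so at the point of impending slip friction acts up-slope at its limit: f = μ_s N.
P is parallel to the surface, so N = m g cos θ = 2810 N.
Along the incline: P + μ_s N = m g sin θ, so P = 1490 − 0.26×2810 = 763 N.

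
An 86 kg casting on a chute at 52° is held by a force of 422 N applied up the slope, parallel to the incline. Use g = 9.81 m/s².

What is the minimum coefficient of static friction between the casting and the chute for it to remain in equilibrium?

N = m g cos θ = 519.4 N.
Friction must make up the shortfall along the incline: f = m g sin θ − P = 664.8 − 422 = 242.8 N.
At the threshold f = μ_s N, so μ_s,min = 242.8/519.4 = 0.467.

μ_s,min ≈ 0.467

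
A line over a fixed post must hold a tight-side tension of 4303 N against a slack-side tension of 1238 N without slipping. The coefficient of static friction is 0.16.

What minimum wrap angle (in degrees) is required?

β_min ≈ 446°

T₂/T₁ = e^{μβ} → β = ln(T₂/T₁)/μ.
β = ln(4303/1238)/0.16 = 1.246/0.16 = 7.786 rad.
In degrees: β = 7.786 × 180/π = 446°.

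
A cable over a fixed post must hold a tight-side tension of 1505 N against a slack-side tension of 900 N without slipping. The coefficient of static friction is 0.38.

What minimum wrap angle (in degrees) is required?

T₂/T₁ = e^{μβ} → β = ln(T₂/T₁)/μ.
β = ln(1505/900)/0.38 = 0.5142/0.38 = 1.353 rad.
In degrees: β = 1.353 × 180/π = 77.5°.

β_min ≈ 77.5°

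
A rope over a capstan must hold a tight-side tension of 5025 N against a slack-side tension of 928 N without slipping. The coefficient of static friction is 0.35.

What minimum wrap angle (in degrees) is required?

β_min ≈ 277°

T₂/T₁ = e^{μβ} → β = ln(T₂/T₁)/μ.
β = ln(5025/928)/0.35 = 1.689/0.35 = 4.826 rad.
In degrees: β = 4.826 × 180/π = 277°.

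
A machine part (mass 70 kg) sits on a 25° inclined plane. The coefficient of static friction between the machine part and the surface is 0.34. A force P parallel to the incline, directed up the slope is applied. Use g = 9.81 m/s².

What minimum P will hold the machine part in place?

P_min ≈ 78.6 N

The machine part tends to slide down (tan θ > μ_s), so at the point of impending slip friction acts up-slope at its limit: f = μ_s N.
P is parallel to the surface, so N = m g cos θ = 622 N.
Along the incline: P + μ_s N = m g sin θ, so P = 290 − 0.34×622 = 78.6 N.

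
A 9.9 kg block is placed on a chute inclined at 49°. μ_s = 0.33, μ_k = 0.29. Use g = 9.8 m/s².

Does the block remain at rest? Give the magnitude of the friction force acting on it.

N = m g cos θ = 63.7 N.
Down-slope weight component: m g sin θ = 73.2 N.
μ_s N = 21 N.
73.2 > 21 N, so it slides; kinetic friction f = μ_k N = 0.29×63.7 = 18.5 N.

f ≈ 18.5 N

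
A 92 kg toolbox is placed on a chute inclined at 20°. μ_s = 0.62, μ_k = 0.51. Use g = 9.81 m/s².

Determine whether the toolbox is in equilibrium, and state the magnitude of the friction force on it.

f ≈ 309 N

N = m g cos θ = 848 N.
Down-slope weight component: m g sin θ = 309 N.
μ_s N = 526 N.
309 ≤ 526 N, so it stays put; friction = 309 N.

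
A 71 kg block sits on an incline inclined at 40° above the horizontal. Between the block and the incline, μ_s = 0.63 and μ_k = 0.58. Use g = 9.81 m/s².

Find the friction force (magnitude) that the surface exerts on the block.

f ≈ 309 N (up the incline)

The normal reaction is N = m g cos θ = 533.6 N.
Along the slope the weight component is m g sin θ = 447.7 N; friction must supply exactly this, acting up-slope.
Static friction can supply at most μ_s N = 336.1 N.
Since |447.7| > 336.1 N, static friction cannot hold it; the block slides down the incline and kinetic friction applies: f = μ_k N = 0.58 × 533.6 = 309 N.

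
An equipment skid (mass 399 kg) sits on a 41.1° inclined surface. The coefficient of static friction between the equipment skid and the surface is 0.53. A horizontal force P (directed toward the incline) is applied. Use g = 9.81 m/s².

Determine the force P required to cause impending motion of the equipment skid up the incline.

P ≈ 10200 N

At impending motion up the slope, friction acts down-slope at its limit: f = μ_s N.
Perpendicular to the incline: N = m g cos θ + P sin θ.
Along the incline: P cos θ = m g sin θ + μ_s N = m g sin θ + μ_s (m g cos θ + P sin θ).
Solving, P (cos θ − μ_s sin θ) = m g (sin θ + μ_s cos θ), so P = 399×9.81×(sin 41.1° + 0.53 cos 41.1°)/(cos 41.1° − 0.53 sin 41.1°) = 3910×1.057/0.4052 = 10200 N.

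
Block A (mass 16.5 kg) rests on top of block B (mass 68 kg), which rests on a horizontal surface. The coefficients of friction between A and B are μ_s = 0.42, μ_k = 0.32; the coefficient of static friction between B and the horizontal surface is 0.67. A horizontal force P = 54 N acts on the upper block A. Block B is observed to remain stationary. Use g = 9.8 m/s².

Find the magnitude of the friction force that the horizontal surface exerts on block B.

f ≈ 54 N

Between the blocks, N₁ = m_A g = 161.7 N.
So the A–B interface can sustain at most μ_s N₁ = 67.91 N of static friction.
P = 54 N is within that limit, so A and B move together (both at rest); the A–B friction is simply f₁ = P = 54 N.
By Newton's third law B feels 54 N forward from A. With B stationary, the floor's static friction on B balances it: f₂ = 54 N (well within μ_s(m_A+m_B)g = 554.8 N).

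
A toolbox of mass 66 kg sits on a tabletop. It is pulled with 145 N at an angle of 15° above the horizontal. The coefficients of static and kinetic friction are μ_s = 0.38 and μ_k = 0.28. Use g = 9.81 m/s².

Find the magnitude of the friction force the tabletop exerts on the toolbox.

f ≈ 140 N

Vertical equilibrium gives N = m g − P sin α = 609.9 N.
Horizontally, friction must balance P cos α = 140.1 N.
The static-friction limit is μ_s N = 231.8 N.
Since 140.1 N does not exceed the limit, the toolbox stays at rest and f = 140 N.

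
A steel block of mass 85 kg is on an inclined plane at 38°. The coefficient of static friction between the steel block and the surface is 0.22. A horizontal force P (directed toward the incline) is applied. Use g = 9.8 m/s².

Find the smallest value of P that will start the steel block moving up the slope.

At impending motion up the slope, friction acts down-slope at its limit: f = μ_s N.
Perpendicular to the incline: N = m g cos θ + P sin θ.
Along the incline: P cos θ = m g sin θ + μ_s N = m g sin θ + μ_s (m g cos θ + P sin θ).
Solving, P (cos θ − μ_s sin θ) = m g (sin θ + μ_s cos θ), so P = 85×9.8×(sin 38° + 0.22 cos 38°)/(cos 38° − 0.22 sin 38°) = 833×0.789/0.6526 = 1010 N.

P ≈ 1010 N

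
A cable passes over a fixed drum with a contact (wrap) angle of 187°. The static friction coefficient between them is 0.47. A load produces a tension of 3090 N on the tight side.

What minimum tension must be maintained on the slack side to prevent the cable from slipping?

T_min ≈ 666 N

Capstan equation at impending slip: T_tight/T_slack = e^{μβ}.
β = 187° = 3.264 rad; e^{μβ} = e^{0.47×3.264} = 4.637.
T_slack = T_tight / e^{μβ} = 3090 / 4.637 = 666 N.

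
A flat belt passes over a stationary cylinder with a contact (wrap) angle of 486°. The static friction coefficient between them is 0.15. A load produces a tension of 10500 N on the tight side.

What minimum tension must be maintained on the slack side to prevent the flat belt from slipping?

T_min ≈ 2940 N

Capstan equation at impending slip: T_tight/T_slack = e^{μβ}.
β = 486° = 8.482 rad; e^{μβ} = e^{0.15×8.482} = 3.569.
T_slack = T_tight / e^{μβ} = 10500 / 3.569 = 2940 N.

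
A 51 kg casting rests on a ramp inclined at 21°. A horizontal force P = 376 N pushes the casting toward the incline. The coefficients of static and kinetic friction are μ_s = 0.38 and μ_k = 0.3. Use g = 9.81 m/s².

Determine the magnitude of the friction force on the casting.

f ≈ 172 N (down the incline)

The horizontal push has a component P sin θ into the surface, so N = m g cos θ + P sin θ = 467.1 + 134.7 = 601.8 N.
Parallel to the incline: P cos θ − m g sin θ = 351 − 179.3 = 171.7 N; the friction needed to balance this is 171.7 N acting down the slope.
The limit of static friction is μ_s N = 228.7 N.
Since 171.7 N is within the 228.7 N limit, the casting stays put and friction is exactly 172 N.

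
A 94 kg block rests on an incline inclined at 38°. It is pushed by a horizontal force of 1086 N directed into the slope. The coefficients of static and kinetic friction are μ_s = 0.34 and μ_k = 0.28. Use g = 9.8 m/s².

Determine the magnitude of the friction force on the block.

f ≈ 289 N (down the incline)

The horizontal push has a component P sin θ into the surface, so N = m g cos θ + P sin θ = 725.9 + 668.6 = 1395 N.
Parallel to the incline: P cos θ − m g sin θ = 855.8 − 567.1 = 288.6 N; the friction needed to balance this is 288.6 N acting down the slope.
The limit of static friction is μ_s N = 474.1 N.
|f_req| = 288.6 ≤ 474.1 N → the block is in equilibrium; friction equals the required value.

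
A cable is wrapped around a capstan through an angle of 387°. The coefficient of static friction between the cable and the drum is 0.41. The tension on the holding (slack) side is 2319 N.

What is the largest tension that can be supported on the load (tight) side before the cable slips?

T_max ≈ 37000 N

At impending slip the capstan equation gives T₂/T₁ = e^{μβ} with β in radians.
β = 387° × π/180 = 6.754 rad.
e^{μβ} = e^{0.41×6.754} = 15.95.
T₂ = T₁ · e^{μβ} = 2319 × 15.95 = 37000 N.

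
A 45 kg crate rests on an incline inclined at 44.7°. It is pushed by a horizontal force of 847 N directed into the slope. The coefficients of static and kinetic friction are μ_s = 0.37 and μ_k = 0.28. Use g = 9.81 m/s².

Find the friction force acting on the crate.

Normal direction: N = m g cos θ + P sin θ = 909.6 N.
Parallel to the incline: P cos θ − m g sin θ = 602 − 310.5 = 291.5 N; the friction needed to balance this is 291.5 N acting down the slope.
The limit of static friction is μ_s N = 336.5 N.
Since 291.5 N is within the 336.5 N limit, the crate stays put and friction is exactly 292 N.

f ≈ 292 N (down the incline)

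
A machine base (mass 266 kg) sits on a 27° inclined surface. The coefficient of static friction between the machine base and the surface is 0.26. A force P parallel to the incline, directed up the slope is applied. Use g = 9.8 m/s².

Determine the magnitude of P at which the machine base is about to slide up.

P ≈ 1790 N

At impending motion up the slope, friction acts down-slope at its limit: f = μ_s N.
P is parallel to the surface, so N = m g cos θ = 2320 N.
Along the incline: P = m g sin θ + μ_s N = 1180 + 0.26×2320 = 1790 N.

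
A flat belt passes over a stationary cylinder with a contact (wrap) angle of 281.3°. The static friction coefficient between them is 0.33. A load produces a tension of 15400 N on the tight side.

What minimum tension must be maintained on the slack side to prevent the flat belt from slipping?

T_min ≈ 3050 N

Capstan equation at impending slip: T_tight/T_slack = e^{μβ}.
β = 281.3° = 4.91 rad; e^{μβ} = e^{0.33×4.91} = 5.054.
T_slack = T_tight / e^{μβ} = 15400 / 5.054 = 3050 N.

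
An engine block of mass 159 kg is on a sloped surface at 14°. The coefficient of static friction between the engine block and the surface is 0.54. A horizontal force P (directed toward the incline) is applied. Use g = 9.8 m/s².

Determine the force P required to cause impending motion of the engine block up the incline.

P ≈ 1420 N

At impending motion up the slope, friction acts down-slope at its limit: f = μ_s N.
Perpendicular to the incline: N = m g cos θ + P sin θ.
Along the incline: P cos θ = m g sin θ + μ_s N = m g sin θ + μ_s (m g cos θ + P sin θ).
Solving, P (cos θ − μ_s sin θ) = m g (sin θ + μ_s cos θ), so P = 159×9.8×(sin 14° + 0.54 cos 14°)/(cos 14° − 0.54 sin 14°) = 1560×0.7659/0.8397 = 1420 N.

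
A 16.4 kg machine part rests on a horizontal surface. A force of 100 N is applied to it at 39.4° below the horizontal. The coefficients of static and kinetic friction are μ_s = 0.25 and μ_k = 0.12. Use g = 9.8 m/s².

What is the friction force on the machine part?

f ≈ 26.9 N

Vertical equilibrium gives N = m g + P sin α = 224.2 N.
Horizontally, friction must balance P cos α = 77.27 N.
μ_s N = 0.25 × 224.2 = 56.05 N.
77.27 > 56.05 N → the machine part slides; f = μ_k N = 0.12×224.2 = 26.9 N.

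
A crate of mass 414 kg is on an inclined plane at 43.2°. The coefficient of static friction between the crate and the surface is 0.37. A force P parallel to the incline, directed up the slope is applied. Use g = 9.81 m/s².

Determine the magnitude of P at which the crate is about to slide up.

P ≈ 3880 N

At impending motion up the slope, friction acts down-slope at its limit: f = μ_s N.
P is parallel to the surface, so N = m g cos θ = 2960 N.
Along the incline: P = m g sin θ + μ_s N = 2780 + 0.37×2960 = 3880 N.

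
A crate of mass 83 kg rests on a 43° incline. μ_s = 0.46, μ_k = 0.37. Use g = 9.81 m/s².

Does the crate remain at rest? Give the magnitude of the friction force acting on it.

f ≈ 220 N

N = m g cos θ = 595 N.
Down-slope weight component: m g sin θ = 555 N.
μ_s N = 274 N.
555 > 274 N, so it slides; kinetic friction f = μ_k N = 0.37×595 = 220 N.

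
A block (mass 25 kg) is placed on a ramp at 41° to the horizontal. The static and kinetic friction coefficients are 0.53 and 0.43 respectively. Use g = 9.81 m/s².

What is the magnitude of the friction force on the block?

f ≈ 79.6 N (up the incline)

The normal reaction is N = m g cos θ = 185.1 N.
For equilibrium along the incline, friction must balance the weight component: f = m g sin θ = 160.9 N up the slope.
Static friction can supply at most μ_s N = 98.1 N.
Since |160.9| > 98.1 N, static friction cannot hold it; the block slides down the incline and kinetic friction applies: f = μ_k N = 0.43 × 185.1 = 79.6 N.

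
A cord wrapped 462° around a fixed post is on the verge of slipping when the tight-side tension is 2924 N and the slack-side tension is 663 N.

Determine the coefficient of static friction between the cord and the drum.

T₂/T₁ = e^{μβ} → μ = ln(T₂/T₁)/β.
β = 462° = 8.063 rad.
μ = ln(2924/663)/8.063 = ln(4.41)/8.063 = 0.184.

μ ≈ 0.184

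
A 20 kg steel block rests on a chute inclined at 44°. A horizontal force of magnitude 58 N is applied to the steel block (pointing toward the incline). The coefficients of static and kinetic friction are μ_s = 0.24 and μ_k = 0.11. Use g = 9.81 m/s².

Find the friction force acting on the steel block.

f ≈ 20 N (up the incline)

The horizontal push has a component P sin θ into the surface, so N = m g cos θ + P sin θ = 141.1 + 40.29 = 181.4 N.
Along the incline, the net driving force (taking up-slope positive) is P cos θ − m g sin θ = 41.72 − 136.3 = -94.57 N, so equilibrium requires friction f = 94.57 N (up-slope).
Maximum static friction: μ_s N = 0.24 × 181.4 = 43.54 N.
The required 94.57 N exceeds the static limit, so the steel block slides down-slope and f = μ_k N = 0.11×181.4 = 20 N.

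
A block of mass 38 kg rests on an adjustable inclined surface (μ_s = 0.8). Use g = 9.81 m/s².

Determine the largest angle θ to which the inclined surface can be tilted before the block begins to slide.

θ_max ≈ 38.7°

At the slip threshold, m g sin θ = μ_s · m g cos θ, so tan θ = μ_s.
θ_max = arctan(0.8) = 38.7°.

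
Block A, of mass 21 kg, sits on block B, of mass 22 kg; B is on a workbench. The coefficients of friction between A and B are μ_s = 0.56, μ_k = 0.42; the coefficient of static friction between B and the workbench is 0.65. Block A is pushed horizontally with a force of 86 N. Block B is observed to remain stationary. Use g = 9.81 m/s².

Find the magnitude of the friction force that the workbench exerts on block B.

The normal force B exerts on A is simply A's weight, N₁ = 206 N.
Maximum static friction on A from B: μ_s N₁ = 0.56×206 = 115.4 N.
Since P = 86 N ≤ 115.4 N, A does not slip on B; friction on A equals P = 86 N.
B experiences an equal 86 N forward from A (third law). B is in equilibrium, so the floor supplies f₂ = 86 N of static friction (limit μ_s(m_A+m_B)g = 274.2 N, not exceeded).

f ≈ 86 N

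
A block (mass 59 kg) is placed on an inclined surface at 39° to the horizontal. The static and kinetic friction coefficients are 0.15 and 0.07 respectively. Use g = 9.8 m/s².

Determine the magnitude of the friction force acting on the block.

Normal force: N = m g cos θ = 59 × 9.8 × cos 39° = 449.3 N.
Along the slope the weight component is m g sin θ = 363.9 N; friction must supply exactly this, acting up-slope.
Maximum static friction available: μ_s N = 0.15 × 449.3 = 67.4 N.
Since |363.9| > 67.4 N, static friction cannot hold it; the block slides down the incline and kinetic friction applies: f = μ_k N = 0.07 × 449.3 = 31.5 N.

f ≈ 31.5 N (up the incline)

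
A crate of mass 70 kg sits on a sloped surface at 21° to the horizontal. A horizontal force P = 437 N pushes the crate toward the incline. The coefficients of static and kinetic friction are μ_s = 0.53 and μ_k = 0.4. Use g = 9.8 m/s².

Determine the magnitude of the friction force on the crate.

f ≈ 162 N (down the incline)

Normal direction: N = m g cos θ + P sin θ = 797 N.
Along the incline, the net driving force (taking up-slope positive) is P cos θ − m g sin θ = 408 − 245.8 = 162.1 N, so equilibrium requires friction f = -162.1 N (down-slope).
The limit of static friction is μ_s N = 422.4 N.
|f_req| = 162.1 ≤ 422.4 N → the crate is in equilibrium; friction equals the required value.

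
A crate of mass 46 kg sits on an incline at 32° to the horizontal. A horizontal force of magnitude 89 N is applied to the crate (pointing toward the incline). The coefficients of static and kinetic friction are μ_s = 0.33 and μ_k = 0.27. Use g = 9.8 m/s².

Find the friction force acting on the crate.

Resolve perpendicular to the incline: N = m g cos θ + P sin θ = 46×9.8×cos 32° + 89×sin 32° = 429.5 N.
Parallel to the incline: P cos θ − m g sin θ = 75.48 − 238.9 = -163.4 N; the friction needed to balance this is 163.4 N acting up the slope.
The limit of static friction is μ_s N = 141.7 N.
|f_req| = 163.4 > 141.7 N → the crate slides down the incline; f = μ_k N = 0.27 × 429.5 = 116 N.

f ≈ 116 N (up the incline)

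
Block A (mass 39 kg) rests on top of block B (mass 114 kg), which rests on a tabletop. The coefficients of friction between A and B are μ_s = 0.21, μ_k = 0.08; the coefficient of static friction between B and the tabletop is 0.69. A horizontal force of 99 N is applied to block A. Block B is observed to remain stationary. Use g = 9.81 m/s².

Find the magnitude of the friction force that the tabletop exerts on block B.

The normal force B exerts on A is simply A's weight, N₁ = 382.6 N.
So the A–B interface can sustain at most μ_s N₁ = 80.34 N of static friction.
P = 99 N exceeds that limit, so A slips over B and the interface friction becomes kinetic: f₁ = μ_k N₁ = 0.08×382.6 = 30.6 N.
B experiences an equal 30.6 N forward from A (third law). B is in equilibrium, so the floor supplies f₂ = 30.6 N of static friction (limit μ_s(m_A+m_B)g = 1036 N, not exceeded).

f ≈ 30.6 N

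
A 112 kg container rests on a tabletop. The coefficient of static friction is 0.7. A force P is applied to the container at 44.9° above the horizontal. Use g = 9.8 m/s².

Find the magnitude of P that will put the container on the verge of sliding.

P ≈ 639 N

N = m g − P sin α (the pull lifts the container).
At impending slip, P cos α = μ_s N = μ_s (m g − P sin α).
Solving: P (cos α + μ_s sin α) = μ_s m g → P = 0.7×1100/(cos 44.9° + 0.7 sin 44.9°) = 768/1.202 = 639 N.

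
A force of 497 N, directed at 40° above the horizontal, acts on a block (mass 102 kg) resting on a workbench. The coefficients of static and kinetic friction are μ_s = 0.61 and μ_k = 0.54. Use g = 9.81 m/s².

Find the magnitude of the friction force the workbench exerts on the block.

f ≈ 381 N

Vertical equilibrium gives N = m g − P sin α = 681.2 N.
For equilibrium, f = P cos α = 497×cos 40° = 380.7 N.
The static-friction limit is μ_s N = 415.5 N.
Since 380.7 N does not exceed the limit, the block stays at rest and f = 381 N.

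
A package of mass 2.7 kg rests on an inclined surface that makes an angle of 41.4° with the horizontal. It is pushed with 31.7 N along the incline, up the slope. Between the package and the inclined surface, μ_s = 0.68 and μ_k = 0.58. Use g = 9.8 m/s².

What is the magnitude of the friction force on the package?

The normal reaction is N = m g cos θ = 19.85 N.
Parallel to the incline, ΣF = 0 gives f = m g sin θ − P = 17.5 − 31.7 = -14.2 N (up-slope positive).
Maximum static friction available: μ_s N = 0.68 × 19.85 = 13.5 N.
|-14.2| exceeds 13.5 N, so the package slips up-slope; friction is kinetic, f = μ_k N = 0.58×19.85 = 11.5 N.

f ≈ 11.5 N (down the incline)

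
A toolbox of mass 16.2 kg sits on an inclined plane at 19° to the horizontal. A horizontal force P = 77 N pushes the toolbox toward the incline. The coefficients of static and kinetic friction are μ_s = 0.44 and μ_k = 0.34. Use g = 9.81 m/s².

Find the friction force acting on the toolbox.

Resolve perpendicular to the incline: N = m g cos θ + P sin θ = 16.2×9.81×cos 19° + 77×sin 19° = 175.3 N.
Along the incline, the net driving force (taking up-slope positive) is P cos θ − m g sin θ = 72.8 − 51.74 = 21.06 N, so equilibrium requires friction f = -21.06 N (down-slope).
Maximum static friction: μ_s N = 0.44 × 175.3 = 77.15 N.
|f_req| = 21.06 ≤ 77.15 N → the toolbox is in equilibrium; friction equals the required value.

f ≈ 21.1 N (down the incline)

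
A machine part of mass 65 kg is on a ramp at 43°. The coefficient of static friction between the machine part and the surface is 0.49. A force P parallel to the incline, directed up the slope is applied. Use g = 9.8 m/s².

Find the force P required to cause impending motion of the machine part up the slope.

P ≈ 663 N

At impending motion up the slope, friction acts down-slope at its limit: f = μ_s N.
P is parallel to the surface, so N = m g cos θ = 466 N.
Along the incline: P = m g sin θ + μ_s N = 434 + 0.49×466 = 663 N.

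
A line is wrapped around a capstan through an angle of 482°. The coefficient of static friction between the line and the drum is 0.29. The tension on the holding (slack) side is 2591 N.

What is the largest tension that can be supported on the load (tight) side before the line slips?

T_max ≈ 29700 N

At impending slip the capstan equation gives T₂/T₁ = e^{μβ} with β in radians.
β = 482° × π/180 = 8.412 rad.
e^{μβ} = e^{0.29×8.412} = 11.47.
T₂ = T₁ · e^{μβ} = 2591 × 11.47 = 29700 N.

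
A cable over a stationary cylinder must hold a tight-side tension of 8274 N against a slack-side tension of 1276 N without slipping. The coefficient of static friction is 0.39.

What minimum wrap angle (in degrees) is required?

β_min ≈ 275°

T₂/T₁ = e^{μβ} → β = ln(T₂/T₁)/μ.
β = ln(8274/1276)/0.39 = 1.869/0.39 = 4.793 rad.
In degrees: β = 4.793 × 180/π = 275°.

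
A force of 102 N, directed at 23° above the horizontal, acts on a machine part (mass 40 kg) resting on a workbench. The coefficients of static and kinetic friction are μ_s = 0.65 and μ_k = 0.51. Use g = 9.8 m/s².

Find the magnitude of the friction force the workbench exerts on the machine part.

f ≈ 93.9 N

The vertical component of P reduces the normal force: N = m g − P sin α = 392 − 39.85 = 352.1 N.
For equilibrium, f = P cos α = 102×cos 23° = 93.89 N.
μ_s N = 0.65 × 352.1 = 228.9 N.
Since 93.89 N does not exceed the limit, the machine part stays at rest and f = 93.9 N.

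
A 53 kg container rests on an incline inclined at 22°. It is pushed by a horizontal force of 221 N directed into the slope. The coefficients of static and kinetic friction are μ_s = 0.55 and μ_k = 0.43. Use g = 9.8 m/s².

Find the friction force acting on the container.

f ≈ 10.3 N (down the incline)

The horizontal push has a component P sin θ into the surface, so N = m g cos θ + P sin θ = 481.6 + 82.79 = 564.4 N.
Parallel to the incline: P cos θ − m g sin θ = 204.9 − 194.6 = 10.34 N; the friction needed to balance this is 10.34 N acting down the slope.
Maximum static friction: μ_s N = 0.55 × 564.4 = 310.4 N.
|f_req| = 10.34 ≤ 310.4 N → the container is in equilibrium; friction equals the required value.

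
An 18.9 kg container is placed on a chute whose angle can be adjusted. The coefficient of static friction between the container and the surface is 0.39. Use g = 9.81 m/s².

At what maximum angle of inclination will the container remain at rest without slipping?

θ_max ≈ 21.3°

At the slip threshold, m g sin θ = μ_s · m g cos θ, so tan θ = μ_s.
θ_max = arctan(0.39) = 21.3°.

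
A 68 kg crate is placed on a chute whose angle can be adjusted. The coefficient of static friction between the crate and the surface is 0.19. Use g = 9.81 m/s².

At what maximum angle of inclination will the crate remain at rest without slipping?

At the slip threshold, m g sin θ = μ_s · m g cos θ, so tan θ = μ_s.
θ_max = arctan(0.19) = 10.8°.

θ_max ≈ 10.8°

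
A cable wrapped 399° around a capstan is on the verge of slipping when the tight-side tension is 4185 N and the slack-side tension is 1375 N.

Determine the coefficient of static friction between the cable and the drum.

μ ≈ 0.16

T₂/T₁ = e^{μβ} → μ = ln(T₂/T₁)/β.
β = 399° = 6.964 rad.
μ = ln(4185/1375)/6.964 = ln(3.044)/6.964 = 0.16.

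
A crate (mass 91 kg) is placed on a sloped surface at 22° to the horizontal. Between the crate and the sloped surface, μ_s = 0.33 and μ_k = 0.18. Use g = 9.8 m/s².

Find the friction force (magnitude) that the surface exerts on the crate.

Normal force: N = m g cos θ = 91 × 9.8 × cos 22° = 826.9 N.
For equilibrium along the incline, friction must balance the weight component: f = m g sin θ = 334.1 N up the slope.
Maximum static friction available: μ_s N = 0.33 × 826.9 = 272.9 N.
|334.1| exceeds 272.9 N, so the crate slips down-slope; friction is kinetic, f = μ_k N = 0.18×826.9 = 149 N.

f ≈ 149 N (up the incline)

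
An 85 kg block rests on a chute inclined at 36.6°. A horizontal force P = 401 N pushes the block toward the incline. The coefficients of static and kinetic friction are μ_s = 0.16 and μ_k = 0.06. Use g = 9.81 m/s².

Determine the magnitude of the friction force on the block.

f ≈ 54.5 N (up the incline)

Resolve perpendicular to the incline: N = m g cos θ + P sin θ = 85×9.81×cos 36.6° + 401×sin 36.6° = 908.5 N.
Parallel to the incline: P cos θ − m g sin θ = 321.9 − 497.2 = -175.2 N; the friction needed to balance this is 175.2 N acting up the slope.
Maximum static friction: μ_s N = 0.16 × 908.5 = 145.4 N.
The required 175.2 N exceeds the static limit, so the block slides down-slope and f = μ_k N = 0.06×908.5 = 54.5 N.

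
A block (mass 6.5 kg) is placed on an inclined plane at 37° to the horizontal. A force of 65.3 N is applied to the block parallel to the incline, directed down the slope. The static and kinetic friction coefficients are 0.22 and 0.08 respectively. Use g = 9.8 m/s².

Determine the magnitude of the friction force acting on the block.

f ≈ 4.07 N (up the incline)

Perpendicular to the surface, N = m g cos θ = 6.5·9.8·cos 37° = 50.87 N.
Parallel to the incline, ΣF = 0 gives f = m g sin θ + P = 38.34 + 65.3 = 103.6 N (up-slope positive).
Maximum static friction available: μ_s N = 0.22 × 50.87 = 11.19 N.
|103.6| exceeds 11.19 N, so the block slips down-slope; friction is kinetic, f = μ_k N = 0.08×50.87 = 4.07 N.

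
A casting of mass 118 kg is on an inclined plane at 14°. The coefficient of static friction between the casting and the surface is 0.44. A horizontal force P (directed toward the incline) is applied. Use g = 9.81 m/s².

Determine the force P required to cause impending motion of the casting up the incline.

P ≈ 896 N

At impending motion up the slope, friction acts down-slope at its limit: f = μ_s N.
Perpendicular to the incline: N = m g cos θ + P sin θ.
Along the incline: P cos θ = m g sin θ + μ_s N = m g sin θ + μ_s (m g cos θ + P sin θ).
Solving, P (cos θ − μ_s sin θ) = m g (sin θ + μ_s cos θ), so P = 118×9.81×(sin 14° + 0.44 cos 14°)/(cos 14° − 0.44 sin 14°) = 1160×0.6689/0.8639 = 896 N.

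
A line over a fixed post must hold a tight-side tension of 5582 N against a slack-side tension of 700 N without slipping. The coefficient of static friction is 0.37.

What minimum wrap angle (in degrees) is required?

β_min ≈ 322°

T₂/T₁ = e^{μβ} → β = ln(T₂/T₁)/μ.
β = ln(5582/700)/0.37 = 2.076/0.37 = 5.611 rad.
In degrees: β = 5.611 × 180/π = 322°.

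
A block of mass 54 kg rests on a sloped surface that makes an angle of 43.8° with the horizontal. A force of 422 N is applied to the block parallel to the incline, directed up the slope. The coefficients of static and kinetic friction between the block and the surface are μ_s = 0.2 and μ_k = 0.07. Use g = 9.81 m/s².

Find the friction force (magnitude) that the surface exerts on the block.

Normal force: N = m g cos θ = 54 × 9.81 × cos 43.8° = 382.3 N.
For equilibrium along the incline the friction force must supply f = m g sin θ − P = 366.7 − 422 = -55.34 N (positive meaning up-slope).
Static friction can supply at most μ_s N = 76.47 N.
Since |-55.34| ≤ 76.47 N, the block remains in static equilibrium and friction takes exactly the required value.

f ≈ 55.3 N (down the incline)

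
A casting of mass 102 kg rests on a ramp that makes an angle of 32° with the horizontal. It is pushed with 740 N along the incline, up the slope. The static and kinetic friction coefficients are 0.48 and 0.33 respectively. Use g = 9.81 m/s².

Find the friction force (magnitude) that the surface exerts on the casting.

f ≈ 210 N (down the incline)

The normal reaction is N = m g cos θ = 848.6 N.
Parallel to the incline, ΣF = 0 gives f = m g sin θ − P = 530.2 − 740 = -209.8 N (up-slope positive).
The static-friction ceiling is μ_s N = 0.48 × 848.6 = 407.3 N.
Since |-209.8| ≤ 407.3 N, no slip — friction simply equals what equilibrium demands.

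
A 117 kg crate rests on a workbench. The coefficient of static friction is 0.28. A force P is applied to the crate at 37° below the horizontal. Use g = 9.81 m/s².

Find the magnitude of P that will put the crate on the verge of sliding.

N = m g + P sin α (the push presses the crate into the workbench).
At impending slip, P cos α = μ_s N = μ_s (m g + P sin α).
Solving: P (cos α − μ_s sin α) = μ_s m g → P = 0.28×1150/(cos 37° − 0.28 sin 37°) = 321/0.6301 = 510 N.

P ≈ 510 N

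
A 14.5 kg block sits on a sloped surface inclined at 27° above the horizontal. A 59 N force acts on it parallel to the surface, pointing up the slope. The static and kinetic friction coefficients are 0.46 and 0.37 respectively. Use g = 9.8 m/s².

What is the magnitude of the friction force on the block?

f ≈ 5.51 N (up the incline)

Normal force: N = m g cos θ = 14.5 × 9.8 × cos 27° = 126.6 N.
For equilibrium along the incline the friction force must supply f = m g sin θ − P = 64.51 − 59 = 5.512 N (positive meaning up-slope).
Maximum static friction available: μ_s N = 0.46 × 126.6 = 58.24 N.
Since |5.512| ≤ 58.24 N, no slip — friction simply equals what equilibrium demands.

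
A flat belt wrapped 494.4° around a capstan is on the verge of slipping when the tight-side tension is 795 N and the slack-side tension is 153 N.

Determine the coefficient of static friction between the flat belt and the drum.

μ ≈ 0.191

T₂/T₁ = e^{μβ} → μ = ln(T₂/T₁)/β.
β = 494.4° = 8.629 rad.
μ = ln(795/153)/8.629 = ln(5.196)/8.629 = 0.191.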